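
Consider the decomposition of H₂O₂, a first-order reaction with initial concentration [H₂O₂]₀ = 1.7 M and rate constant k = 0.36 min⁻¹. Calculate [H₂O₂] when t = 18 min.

0.002607 M

Step 1: For a first-order reaction: [H₂O₂] = [H₂O₂]₀ × e^(-kt)
Step 2: [H₂O₂] = 1.7 × e^(-0.36 × 18)
Step 3: [H₂O₂] = 1.7 × e^(-6.48)
Step 4: [H₂O₂] = 1.7 × 0.00153381 = 0.002607 M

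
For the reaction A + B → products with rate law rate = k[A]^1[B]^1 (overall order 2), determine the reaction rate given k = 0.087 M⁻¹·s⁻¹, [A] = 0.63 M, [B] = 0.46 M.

0.02521 M/s

Step 1: The rate law is rate = k[A]^1[B]^1, overall order = 1+1 = 2
Step 2: Substitute values: rate = 0.087 × (0.63)^1 × (0.46)^1
Step 3: rate = 0.087 × 0.63 × 0.46 = 0.0252126 M/s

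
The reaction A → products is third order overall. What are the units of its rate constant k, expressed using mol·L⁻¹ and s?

(mol·L⁻¹)⁻²·s⁻¹

Step 1: For overall order n, rate = k × (concentration)^n.
Step 2: Rate has units mol·L⁻¹·s⁻¹; concentration term has units (mol·L⁻¹)^3.
Step 3: k = rate / (concentration)^n, so units of k = (mol·L⁻¹)^(1-3)·s⁻¹ = (mol·L⁻¹)⁻²·s⁻¹.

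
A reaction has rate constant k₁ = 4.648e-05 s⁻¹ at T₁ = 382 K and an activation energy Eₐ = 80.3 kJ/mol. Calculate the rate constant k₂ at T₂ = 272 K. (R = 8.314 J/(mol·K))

1.685e-09 s⁻¹

Step 1: Use the two-temperature Arrhenius form: ln(k₂/k₁) = -Eₐ/R × (1/T₂ - 1/T₁)
Step 2: Convert Eₐ to J/mol: 80.3 kJ/mol = 80300 J/mol
Step 3: 1/T₂ - 1/T₁ = 1/272 - 1/382 = 1.058670e-03 K⁻¹
Step 4: ln(k₂/k₁) = -80300/8.314 × 1.058670e-03 = -10.22507
Step 5: k₂ = k₁ × exp(-10.22507) = 4.648e-05 × 3.62500e-05 = 1.685e-09 s⁻¹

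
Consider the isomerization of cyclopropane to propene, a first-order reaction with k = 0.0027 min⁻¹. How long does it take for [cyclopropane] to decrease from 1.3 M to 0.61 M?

280.2 min

Step 1: For first-order: t = ln([cyclopropane]₀/[cyclopropane])/k
Step 2: t = ln(1.3/0.61)/0.0027
Step 3: t = ln(2.131)/0.0027
Step 4: t = 0.7567/0.0027 = 280.2 min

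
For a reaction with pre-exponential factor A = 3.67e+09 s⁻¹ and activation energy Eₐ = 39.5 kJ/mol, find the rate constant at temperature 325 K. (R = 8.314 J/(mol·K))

1.64e+03 s⁻¹

Step 1: Use the Arrhenius equation: k = A × exp(-Eₐ/RT)
Step 2: Convert Eₐ to J/mol: 39.5 kJ/mol = 39500 J/mol
Step 3: Calculate the exponent: -Eₐ/(RT) = -39500/(8.314 × 325) = -14.61853
Step 4: k = 3.67e+09 × exp(-14.61853)
Step 5: k = 3.67e+09 × 4.47974e-07 = 1.6441e+03 s⁻¹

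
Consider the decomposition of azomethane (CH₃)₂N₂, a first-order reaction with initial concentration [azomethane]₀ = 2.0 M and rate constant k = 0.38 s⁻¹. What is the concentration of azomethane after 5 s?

0.2991 M

Step 1: For a first-order reaction: [azomethane] = [azomethane]₀ × e^(-kt)
Step 2: [azomethane] = 2.0 × e^(-0.38 × 5)
Step 3: [azomethane] = 2.0 × e^(-1.9)
Step 4: [azomethane] = 2.0 × 0.149569 = 0.2991 M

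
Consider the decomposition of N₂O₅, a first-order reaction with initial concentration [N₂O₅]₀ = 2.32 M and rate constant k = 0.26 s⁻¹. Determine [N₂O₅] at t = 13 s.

0.07899 M

Step 1: For a first-order reaction: [N₂O₅] = [N₂O₅]₀ × e^(-kt)
Step 2: [N₂O₅] = 2.32 × e^(-0.26 × 13)
Step 3: [N₂O₅] = 2.32 × e^(-3.38)
Step 4: [N₂O₅] = 2.32 × 0.0340475 = 0.07899 M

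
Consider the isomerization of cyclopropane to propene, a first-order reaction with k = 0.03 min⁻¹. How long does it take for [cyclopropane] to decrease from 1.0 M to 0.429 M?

28.21 min

Step 1: For first-order: t = ln([cyclopropane]₀/[cyclopropane])/k
Step 2: t = ln(1.0/0.429)/0.03
Step 3: t = ln(2.331)/0.03
Step 4: t = 0.8463/0.03 = 28.21 min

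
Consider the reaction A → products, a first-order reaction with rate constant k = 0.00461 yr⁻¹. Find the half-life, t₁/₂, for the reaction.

150.4 yr

Step 1: For a first-order reaction, t₁/₂ = ln(2)/k
Step 2: t₁/₂ = ln(2)/0.00461
Step 3: t₁/₂ = 0.6931/0.00461 = 150.4 yr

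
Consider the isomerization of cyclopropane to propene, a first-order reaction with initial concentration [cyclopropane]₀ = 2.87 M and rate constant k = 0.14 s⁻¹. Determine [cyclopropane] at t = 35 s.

0.02137 M

Step 1: For a first-order reaction: [cyclopropane] = [cyclopropane]₀ × e^(-kt)
Step 2: [cyclopropane] = 2.87 × e^(-0.14 × 35)
Step 3: [cyclopropane] = 2.87 × e^(-4.9)
Step 4: [cyclopropane] = 2.87 × 0.00744658 = 0.02137 M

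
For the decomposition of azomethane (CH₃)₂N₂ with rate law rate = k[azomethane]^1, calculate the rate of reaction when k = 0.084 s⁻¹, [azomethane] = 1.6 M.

0.1344 M/s

Step 1: Identify the rate law: rate = k[azomethane]^1
Step 2: Substitute values: rate = 0.084 × (1.6)^1
Step 3: Calculate: rate = 0.084 × 1.6 = 0.1344 M/s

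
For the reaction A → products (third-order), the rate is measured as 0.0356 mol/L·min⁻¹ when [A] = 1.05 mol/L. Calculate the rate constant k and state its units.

0.03075 (mol/L)⁻²·min⁻¹

Step 1: rate = k[A]^3, so k = rate / [A]^3.
Step 2: k = 0.0356 / (1.05)^3 = 0.0356 / 1.158.
Step 3: k = 0.03075 (mol/L)⁻²·min⁻¹.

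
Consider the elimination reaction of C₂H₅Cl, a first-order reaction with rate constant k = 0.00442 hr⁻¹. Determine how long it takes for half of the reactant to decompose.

156.8 hr

Step 1: For a first-order reaction, t₁/₂ = ln(2)/k
Step 2: t₁/₂ = ln(2)/0.00442
Step 3: t₁/₂ = 0.6931/0.00442 = 156.8 hr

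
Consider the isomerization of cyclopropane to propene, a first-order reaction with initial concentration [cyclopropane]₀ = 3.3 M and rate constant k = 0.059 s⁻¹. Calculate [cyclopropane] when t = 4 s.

2.606 M

Step 1: For a first-order reaction: [cyclopropane] = [cyclopropane]₀ × e^(-kt)
Step 2: [cyclopropane] = 3.3 × e^(-0.059 × 4)
Step 3: [cyclopropane] = 3.3 × e^(-0.236)
Step 4: [cyclopropane] = 3.3 × 0.789781 = 2.606 M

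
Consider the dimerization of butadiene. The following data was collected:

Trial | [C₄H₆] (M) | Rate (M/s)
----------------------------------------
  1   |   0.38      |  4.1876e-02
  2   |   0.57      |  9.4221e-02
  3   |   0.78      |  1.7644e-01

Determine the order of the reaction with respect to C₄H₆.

second order (2)

Step 1: Compare trials to find order n where rate₂/rate₁ = ([C₄H₆]₂/[C₄H₆]₁)^n
Step 2: rate₂/rate₁ = 9.4221e-02/4.1876e-02 = 2.25
Step 3: [C₄H₆]₂/[C₄H₆]₁ = 0.57/0.38 = 1.5
Step 4: n = ln(2.25)/ln(1.5) = 2.00 ≈ 2
Step 5: The reaction is second order in C₄H₆.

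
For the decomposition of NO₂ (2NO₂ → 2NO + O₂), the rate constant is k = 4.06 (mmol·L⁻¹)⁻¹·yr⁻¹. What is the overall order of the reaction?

second order (2)

Step 1: The units of k for an nth-order reaction are (concentration)^(1-n)·(time)⁻¹.
Step 2: Here k has units (mmol·L⁻¹)⁻¹·yr⁻¹, so the concentration exponent is -1.
Step 3: 1 - n = -1 ⇒ n = 2. The reaction is second order.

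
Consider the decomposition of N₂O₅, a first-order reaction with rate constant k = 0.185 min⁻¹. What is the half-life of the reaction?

3.747 min

Step 1: For a first-order reaction, t₁/₂ = ln(2)/k
Step 2: t₁/₂ = ln(2)/0.185
Step 3: t₁/₂ = 0.6931/0.185 = 3.747 min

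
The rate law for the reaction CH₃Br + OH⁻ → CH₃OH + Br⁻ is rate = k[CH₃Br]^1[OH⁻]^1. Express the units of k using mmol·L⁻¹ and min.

(mmol·L⁻¹)⁻¹·min⁻¹

Step 1: Overall order = 1 + 1 = 2.
Step 2: rate has units mmol·L⁻¹·min⁻¹; [CH₃Br]^1[OH⁻]^1 has units (mmol·L⁻¹)^2.
Step 3: k = rate/([CH₃Br]^1[OH⁻]^1), so units of k = (mmol·L⁻¹)^(1-2)·min⁻¹ = (mmol·L⁻¹)⁻¹·min⁻¹.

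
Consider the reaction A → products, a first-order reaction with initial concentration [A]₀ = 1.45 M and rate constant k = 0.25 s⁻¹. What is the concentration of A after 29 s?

0.00103 M

Step 1: For a first-order reaction: [A] = [A]₀ × e^(-kt)
Step 2: [A] = 1.45 × e^(-0.25 × 29)
Step 3: [A] = 1.45 × e^(-7.25)
Step 4: [A] = 1.45 × 0.000710174 = 0.00103 M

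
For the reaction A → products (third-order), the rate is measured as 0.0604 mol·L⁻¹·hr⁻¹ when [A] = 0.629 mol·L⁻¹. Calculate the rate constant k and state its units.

0.2427 (mol·L⁻¹)⁻²·hr⁻¹

Step 1: rate = k[A]^3, so k = rate / [A]^3.
Step 2: k = 0.0604 / (0.629)^3 = 0.0604 / 0.2489.
Step 3: k = 0.2427 (mol·L⁻¹)⁻²·hr⁻¹.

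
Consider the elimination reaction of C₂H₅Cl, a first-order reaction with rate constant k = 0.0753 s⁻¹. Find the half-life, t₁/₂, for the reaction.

9.205 s

Step 1: For a first-order reaction, t₁/₂ = ln(2)/k
Step 2: t₁/₂ = ln(2)/0.0753
Step 3: t₁/₂ = 0.6931/0.0753 = 9.205 s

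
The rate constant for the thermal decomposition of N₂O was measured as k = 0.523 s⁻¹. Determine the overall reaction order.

first order (1)

Step 1: The units of k for an nth-order reaction are (concentration)^(1-n)·(time)⁻¹.
Step 2: Here k has units s⁻¹, so the concentration exponent is 0.
Step 3: 1 - n = 0 ⇒ n = 1. The reaction is first order.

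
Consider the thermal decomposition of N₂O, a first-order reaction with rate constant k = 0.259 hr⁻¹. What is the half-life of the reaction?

2.676 hr

Step 1: For a first-order reaction, t₁/₂ = ln(2)/k
Step 2: t₁/₂ = ln(2)/0.259
Step 3: t₁/₂ = 0.6931/0.259 = 2.676 hr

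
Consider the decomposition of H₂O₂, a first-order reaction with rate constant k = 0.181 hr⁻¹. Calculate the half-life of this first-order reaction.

3.83 hr

Step 1: For a first-order reaction, t₁/₂ = ln(2)/k
Step 2: t₁/₂ = ln(2)/0.181
Step 3: t₁/₂ = 0.6931/0.181 = 3.83 hr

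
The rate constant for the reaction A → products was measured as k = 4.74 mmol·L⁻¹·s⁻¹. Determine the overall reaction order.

zeroth order (0)

Step 1: The units of k for an nth-order reaction are (concentration)^(1-n)·(time)⁻¹.
Step 2: Here k has units mmol·L⁻¹·s⁻¹, so the concentration exponent is 1.
Step 3: 1 - n = 1 ⇒ n = 0. The reaction is zeroth order.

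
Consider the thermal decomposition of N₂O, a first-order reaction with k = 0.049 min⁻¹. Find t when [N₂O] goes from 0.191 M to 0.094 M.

14.47 min

Step 1: For first-order: t = ln([N₂O]₀/[N₂O])/k
Step 2: t = ln(0.191/0.094)/0.049
Step 3: t = ln(2.032)/0.049
Step 4: t = 0.709/0.049 = 14.47 min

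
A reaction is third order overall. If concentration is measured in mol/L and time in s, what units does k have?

(mol/L)⁻²·s⁻¹

Step 1: For overall order n, rate = k × (concentration)^n.
Step 2: Rate has units mol/L·s⁻¹; concentration term has units (mol/L)^3.
Step 3: k = rate / (concentration)^n, so units of k = (mol/L)^(1-3)·s⁻¹ = (mol/L)⁻²·s⁻¹.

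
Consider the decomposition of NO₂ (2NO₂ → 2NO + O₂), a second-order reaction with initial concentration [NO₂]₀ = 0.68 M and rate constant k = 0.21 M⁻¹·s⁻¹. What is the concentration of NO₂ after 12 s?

0.2506 M

Step 1: For a second-order reaction: 1/[NO₂] = 1/[NO₂]₀ + kt
Step 2: 1/[NO₂] = 1/0.68 + 0.21 × 12
Step 3: 1/[NO₂] = 1.471 + 2.52 = 3.991
Step 4: [NO₂] = 1/3.991 = 0.2506 M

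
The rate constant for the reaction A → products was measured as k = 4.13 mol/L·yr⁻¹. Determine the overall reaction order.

zeroth order (0)

Step 1: The units of k for an nth-order reaction are (concentration)^(1-n)·(time)⁻¹.
Step 2: Here k has units mol/L·yr⁻¹, so the concentration exponent is 1.
Step 3: 1 - n = 1 ⇒ n = 0. The reaction is zeroth order.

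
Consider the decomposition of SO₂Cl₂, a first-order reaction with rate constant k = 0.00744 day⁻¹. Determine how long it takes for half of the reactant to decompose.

93.16 day

Step 1: For a first-order reaction, t₁/₂ = ln(2)/k
Step 2: t₁/₂ = ln(2)/0.00744
Step 3: t₁/₂ = 0.6931/0.00744 = 93.16 day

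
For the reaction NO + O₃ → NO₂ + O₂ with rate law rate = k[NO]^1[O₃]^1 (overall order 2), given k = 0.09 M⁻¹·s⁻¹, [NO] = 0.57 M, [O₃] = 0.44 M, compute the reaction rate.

0.02257 M/s

Step 1: The rate law is rate = k[NO]^1[O₃]^1, overall order = 1+1 = 2
Step 2: Substitute values: rate = 0.09 × (0.57)^1 × (0.44)^1
Step 3: rate = 0.09 × 0.57 × 0.44 = 0.022572 M/s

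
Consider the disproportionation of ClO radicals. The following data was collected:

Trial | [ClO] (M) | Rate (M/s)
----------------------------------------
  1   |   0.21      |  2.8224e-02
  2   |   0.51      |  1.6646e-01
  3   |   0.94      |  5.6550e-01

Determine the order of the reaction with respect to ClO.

second order (2)

Step 1: Compare trials to find order n where rate₂/rate₁ = ([ClO]₂/[ClO]₁)^n
Step 2: rate₂/rate₁ = 1.6646e-01/2.8224e-02 = 5.898
Step 3: [ClO]₂/[ClO]₁ = 0.51/0.21 = 2.429
Step 4: n = ln(5.898)/ln(2.429) = 2.00 ≈ 2
Step 5: The reaction is second order in ClO.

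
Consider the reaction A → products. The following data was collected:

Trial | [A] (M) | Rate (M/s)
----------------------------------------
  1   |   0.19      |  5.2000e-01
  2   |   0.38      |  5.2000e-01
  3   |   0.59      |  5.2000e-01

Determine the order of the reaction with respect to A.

zeroth order (0)

Step 1: Compare trials - when concentration changes, rate stays constant.
Step 2: rate₂/rate₁ = 5.2000e-01/5.2000e-01 = 1
Step 3: [A]₂/[A]₁ = 0.38/0.19 = 2
Step 4: Since rate ratio ≈ (conc ratio)^0, the reaction is zeroth order.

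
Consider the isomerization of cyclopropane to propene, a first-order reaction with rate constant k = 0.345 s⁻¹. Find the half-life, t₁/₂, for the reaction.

2.009 s

Step 1: For a first-order reaction, t₁/₂ = ln(2)/k
Step 2: t₁/₂ = ln(2)/0.345
Step 3: t₁/₂ = 0.6931/0.345 = 2.009 s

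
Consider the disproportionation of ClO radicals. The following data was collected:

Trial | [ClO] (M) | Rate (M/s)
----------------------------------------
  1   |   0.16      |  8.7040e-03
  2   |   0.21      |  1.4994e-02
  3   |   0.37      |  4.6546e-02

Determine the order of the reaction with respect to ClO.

second order (2)

Step 1: Compare trials to find order n where rate₂/rate₁ = ([ClO]₂/[ClO]₁)^n
Step 2: rate₂/rate₁ = 1.4994e-02/8.7040e-03 = 1.723
Step 3: [ClO]₂/[ClO]₁ = 0.21/0.16 = 1.312
Step 4: n = ln(1.723)/ln(1.312) = 2.00 ≈ 2
Step 5: The reaction is second order in ClO.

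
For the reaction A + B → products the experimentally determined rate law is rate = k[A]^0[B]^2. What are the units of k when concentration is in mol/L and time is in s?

(mol/L)⁻¹·s⁻¹

Step 1: Overall order = 0 + 2 = 2.
Step 2: rate has units mol/L·s⁻¹; [A]^0[B]^2 has units (mol/L)^2.
Step 3: k = rate/([A]^0[B]^2), so units of k = (mol/L)^(1-2)·s⁻¹ = (mol/L)⁻¹·s⁻¹.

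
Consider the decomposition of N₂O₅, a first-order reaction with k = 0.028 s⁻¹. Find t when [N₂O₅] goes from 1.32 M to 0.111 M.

88.42 s

Step 1: For first-order: t = ln([N₂O₅]₀/[N₂O₅])/k
Step 2: t = ln(1.32/0.111)/0.028
Step 3: t = ln(11.89)/0.028
Step 4: t = 2.476/0.028 = 88.42 s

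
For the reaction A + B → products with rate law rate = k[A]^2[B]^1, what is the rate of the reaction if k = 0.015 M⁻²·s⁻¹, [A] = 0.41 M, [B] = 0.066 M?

0.0001664 M/s

Step 1: The rate law is rate = k[A]^2[B]^1
Step 2: Substitute: rate = 0.015 × (0.41)^2 × (0.066)^1
Step 3: rate = 0.015 × 0.1681 × 0.066 = 0.000166419 M/s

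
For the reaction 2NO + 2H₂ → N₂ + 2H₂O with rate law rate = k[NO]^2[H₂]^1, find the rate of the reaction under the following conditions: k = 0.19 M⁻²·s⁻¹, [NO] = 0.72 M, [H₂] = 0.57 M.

0.05614 M/s

Step 1: The rate law is rate = k[NO]^2[H₂]^1
Step 2: Substitute: rate = 0.19 × (0.72)^2 × (0.57)^1
Step 3: rate = 0.19 × 0.5184 × 0.57 = 0.0561427 M/s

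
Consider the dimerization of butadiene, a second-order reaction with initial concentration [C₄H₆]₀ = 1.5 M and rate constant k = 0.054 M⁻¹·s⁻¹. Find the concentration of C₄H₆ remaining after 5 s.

1.068 M

Step 1: For a second-order reaction: 1/[C₄H₆] = 1/[C₄H₆]₀ + kt
Step 2: 1/[C₄H₆] = 1/1.5 + 0.054 × 5
Step 3: 1/[C₄H₆] = 0.6667 + 0.27 = 0.9367
Step 4: [C₄H₆] = 1/0.9367 = 1.068 M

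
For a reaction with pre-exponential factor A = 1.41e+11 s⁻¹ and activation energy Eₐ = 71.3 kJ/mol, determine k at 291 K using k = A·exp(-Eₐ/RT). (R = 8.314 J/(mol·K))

2.24e-02 s⁻¹

Step 1: Use the Arrhenius equation: k = A × exp(-Eₐ/RT)
Step 2: Convert Eₐ to J/mol: 71.3 kJ/mol = 71300 J/mol
Step 3: Calculate the exponent: -Eₐ/(RT) = -71300/(8.314 × 291) = -29.47043
Step 4: k = 1.41e+11 × exp(-29.47043)
Step 5: k = 1.41e+11 × 1.58911e-13 = 2.2406e-02 s⁻¹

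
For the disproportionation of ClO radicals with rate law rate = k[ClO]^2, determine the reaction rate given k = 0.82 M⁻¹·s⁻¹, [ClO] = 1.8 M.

2.657 M/s

Step 1: Identify the rate law: rate = k[ClO]^2
Step 2: Substitute values: rate = 0.82 × (1.8)^2
Step 3: Calculate: rate = 0.82 × 3.24 = 2.6568 M/s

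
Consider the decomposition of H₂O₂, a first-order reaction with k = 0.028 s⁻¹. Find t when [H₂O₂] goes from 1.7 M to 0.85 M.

24.76 s

Step 1: For first-order: t = ln([H₂O₂]₀/[H₂O₂])/k
Step 2: t = ln(1.7/0.85)/0.028
Step 3: t = ln(2)/0.028
Step 4: t = 0.6931/0.028 = 24.76 s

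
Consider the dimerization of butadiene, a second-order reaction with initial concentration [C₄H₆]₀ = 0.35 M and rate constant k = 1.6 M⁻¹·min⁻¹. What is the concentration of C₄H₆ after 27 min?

0.02171 M

Step 1: For a second-order reaction: 1/[C₄H₆] = 1/[C₄H₆]₀ + kt
Step 2: 1/[C₄H₆] = 1/0.35 + 1.6 × 27
Step 3: 1/[C₄H₆] = 2.857 + 43.2 = 46.06
Step 4: [C₄H₆] = 1/46.06 = 0.02171 M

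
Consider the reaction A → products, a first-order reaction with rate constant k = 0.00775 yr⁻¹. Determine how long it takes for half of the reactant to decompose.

89.44 yr

Step 1: For a first-order reaction, t₁/₂ = ln(2)/k
Step 2: t₁/₂ = ln(2)/0.00775
Step 3: t₁/₂ = 0.6931/0.00775 = 89.44 yr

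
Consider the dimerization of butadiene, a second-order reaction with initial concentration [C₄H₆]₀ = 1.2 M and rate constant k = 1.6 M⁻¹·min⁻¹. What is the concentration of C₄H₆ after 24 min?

0.02549 M

Step 1: For a second-order reaction: 1/[C₄H₆] = 1/[C₄H₆]₀ + kt
Step 2: 1/[C₄H₆] = 1/1.2 + 1.6 × 24
Step 3: 1/[C₄H₆] = 0.8333 + 38.4 = 39.23
Step 4: [C₄H₆] = 1/39.23 = 0.02549 M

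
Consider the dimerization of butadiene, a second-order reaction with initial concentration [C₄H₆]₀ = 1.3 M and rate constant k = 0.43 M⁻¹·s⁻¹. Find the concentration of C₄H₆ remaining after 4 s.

0.4017 M

Step 1: For a second-order reaction: 1/[C₄H₆] = 1/[C₄H₆]₀ + kt
Step 2: 1/[C₄H₆] = 1/1.3 + 0.43 × 4
Step 3: 1/[C₄H₆] = 0.7692 + 1.72 = 2.489
Step 4: [C₄H₆] = 1/2.489 = 0.4017 M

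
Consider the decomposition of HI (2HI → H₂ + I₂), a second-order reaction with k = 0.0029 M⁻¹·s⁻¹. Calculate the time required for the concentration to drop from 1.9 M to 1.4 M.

64.82 s

Step 1: For second-order: t = (1/[HI] - 1/[HI]₀)/k
Step 2: t = (1/1.4 - 1/1.9)/0.0029
Step 3: t = (0.7143 - 0.5263)/0.0029
Step 4: t = 0.188/0.0029 = 64.82 s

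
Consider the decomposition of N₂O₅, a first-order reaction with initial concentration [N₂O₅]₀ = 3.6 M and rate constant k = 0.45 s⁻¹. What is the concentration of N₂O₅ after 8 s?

0.09837 M

Step 1: For a first-order reaction: [N₂O₅] = [N₂O₅]₀ × e^(-kt)
Step 2: [N₂O₅] = 3.6 × e^(-0.45 × 8)
Step 3: [N₂O₅] = 3.6 × e^(-3.6)
Step 4: [N₂O₅] = 3.6 × 0.0273237 = 0.09837 M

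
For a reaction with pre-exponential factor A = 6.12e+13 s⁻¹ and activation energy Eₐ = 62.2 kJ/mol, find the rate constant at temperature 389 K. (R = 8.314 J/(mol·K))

2.72e+05 s⁻¹

Step 1: Use the Arrhenius equation: k = A × exp(-Eₐ/RT)
Step 2: Convert Eₐ to J/mol: 62.2 kJ/mol = 62200 J/mol
Step 3: Calculate the exponent: -Eₐ/(RT) = -62200/(8.314 × 389) = -19.23228
Step 4: k = 6.12e+13 × exp(-19.23228)
Step 5: k = 6.12e+13 × 4.44147e-09 = 2.7182e+05 s⁻¹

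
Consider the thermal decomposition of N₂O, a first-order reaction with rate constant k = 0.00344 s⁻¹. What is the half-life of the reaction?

201.5 s

Step 1: For a first-order reaction, t₁/₂ = ln(2)/k
Step 2: t₁/₂ = ln(2)/0.00344
Step 3: t₁/₂ = 0.6931/0.00344 = 201.5 s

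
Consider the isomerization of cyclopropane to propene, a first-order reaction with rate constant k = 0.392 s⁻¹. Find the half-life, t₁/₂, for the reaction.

1.768 s

Step 1: For a first-order reaction, t₁/₂ = ln(2)/k
Step 2: t₁/₂ = ln(2)/0.392
Step 3: t₁/₂ = 0.6931/0.392 = 1.768 s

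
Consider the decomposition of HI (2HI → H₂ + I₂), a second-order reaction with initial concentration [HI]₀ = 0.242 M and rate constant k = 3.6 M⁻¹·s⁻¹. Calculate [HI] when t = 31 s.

0.008641 M

Step 1: For a second-order reaction: 1/[HI] = 1/[HI]₀ + kt
Step 2: 1/[HI] = 1/0.242 + 3.6 × 31
Step 3: 1/[HI] = 4.132 + 111.6 = 115.7
Step 4: [HI] = 1/115.7 = 0.008641 M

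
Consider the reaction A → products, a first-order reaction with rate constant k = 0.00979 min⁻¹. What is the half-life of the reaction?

70.8 min

Step 1: For a first-order reaction, t₁/₂ = ln(2)/k
Step 2: t₁/₂ = ln(2)/0.00979
Step 3: t₁/₂ = 0.6931/0.00979 = 70.8 min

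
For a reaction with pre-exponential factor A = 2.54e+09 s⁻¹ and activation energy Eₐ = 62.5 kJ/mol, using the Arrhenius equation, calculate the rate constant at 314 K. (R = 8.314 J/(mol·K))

1.02e-01 s⁻¹

Step 1: Use the Arrhenius equation: k = A × exp(-Eₐ/RT)
Step 2: Convert Eₐ to J/mol: 62.5 kJ/mol = 62500 J/mol
Step 3: Calculate the exponent: -Eₐ/(RT) = -62500/(8.314 × 314) = -23.94089
Step 4: k = 2.54e+09 × exp(-23.94089)
Step 5: k = 2.54e+09 × 4.00501e-11 = 1.0173e-01 s⁻¹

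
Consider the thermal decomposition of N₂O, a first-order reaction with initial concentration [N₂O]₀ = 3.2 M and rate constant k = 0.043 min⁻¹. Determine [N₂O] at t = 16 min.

1.608 M

Step 1: For a first-order reaction: [N₂O] = [N₂O]₀ × e^(-kt)
Step 2: [N₂O] = 3.2 × e^(-0.043 × 16)
Step 3: [N₂O] = 3.2 × e^(-0.688)
Step 4: [N₂O] = 3.2 × 0.50258 = 1.608 M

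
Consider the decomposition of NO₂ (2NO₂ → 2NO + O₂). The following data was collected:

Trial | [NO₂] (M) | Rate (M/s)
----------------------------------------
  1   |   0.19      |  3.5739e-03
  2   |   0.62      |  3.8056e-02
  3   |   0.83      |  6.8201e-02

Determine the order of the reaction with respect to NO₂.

second order (2)

Step 1: Compare trials to find order n where rate₂/rate₁ = ([NO₂]₂/[NO₂]₁)^n
Step 2: rate₂/rate₁ = 3.8056e-02/3.5739e-03 = 10.65
Step 3: [NO₂]₂/[NO₂]₁ = 0.62/0.19 = 3.263
Step 4: n = ln(10.65)/ln(3.263) = 2.00 ≈ 2
Step 5: The reaction is second order in NO₂.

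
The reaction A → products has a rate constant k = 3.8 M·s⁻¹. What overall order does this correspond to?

zeroth order (0)

Step 1: The units of k for an nth-order reaction are (concentration)^(1-n)·(time)⁻¹.
Step 2: Here k has units M·s⁻¹, so the concentration exponent is 1.
Step 3: 1 - n = 1 ⇒ n = 0. The reaction is zeroth order.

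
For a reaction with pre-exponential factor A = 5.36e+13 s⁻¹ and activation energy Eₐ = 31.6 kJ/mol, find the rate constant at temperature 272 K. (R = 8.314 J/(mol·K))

4.58e+07 s⁻¹

Step 1: Use the Arrhenius equation: k = A × exp(-Eₐ/RT)
Step 2: Convert Eₐ to J/mol: 31.6 kJ/mol = 31600 J/mol
Step 3: Calculate the exponent: -Eₐ/(RT) = -31600/(8.314 × 272) = -13.97360
Step 4: k = 5.36e+13 × exp(-13.97360)
Step 5: k = 5.36e+13 × 8.53773e-07 = 4.5762e+07 s⁻¹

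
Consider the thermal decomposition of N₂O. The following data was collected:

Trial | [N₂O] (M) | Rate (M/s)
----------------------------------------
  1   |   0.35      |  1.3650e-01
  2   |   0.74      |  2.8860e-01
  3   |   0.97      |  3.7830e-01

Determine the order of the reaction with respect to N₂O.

first order (1)

Step 1: Compare trials to find order n where rate₂/rate₁ = ([N₂O]₂/[N₂O]₁)^n
Step 2: rate₂/rate₁ = 2.8860e-01/1.3650e-01 = 2.114
Step 3: [N₂O]₂/[N₂O]₁ = 0.74/0.35 = 2.114
Step 4: n = ln(2.114)/ln(2.114) = 1.00 ≈ 1
Step 5: The reaction is first order in N₂O.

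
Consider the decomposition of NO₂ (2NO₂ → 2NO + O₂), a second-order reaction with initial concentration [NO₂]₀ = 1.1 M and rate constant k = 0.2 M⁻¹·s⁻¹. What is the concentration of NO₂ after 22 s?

0.1884 M

Step 1: For a second-order reaction: 1/[NO₂] = 1/[NO₂]₀ + kt
Step 2: 1/[NO₂] = 1/1.1 + 0.2 × 22
Step 3: 1/[NO₂] = 0.9091 + 4.4 = 5.309
Step 4: [NO₂] = 1/5.309 = 0.1884 M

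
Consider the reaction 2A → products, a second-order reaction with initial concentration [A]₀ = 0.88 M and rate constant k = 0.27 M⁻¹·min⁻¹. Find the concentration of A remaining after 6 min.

0.3628 M

Step 1: For a second-order reaction: 1/[A] = 1/[A]₀ + kt
Step 2: 1/[A] = 1/0.88 + 0.27 × 6
Step 3: 1/[A] = 1.136 + 1.62 = 2.756
Step 4: [A] = 1/2.756 = 0.3628 M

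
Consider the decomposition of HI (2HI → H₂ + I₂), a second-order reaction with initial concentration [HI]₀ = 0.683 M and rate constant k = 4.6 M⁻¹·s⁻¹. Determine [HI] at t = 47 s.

0.004594 M

Step 1: For a second-order reaction: 1/[HI] = 1/[HI]₀ + kt
Step 2: 1/[HI] = 1/0.683 + 4.6 × 47
Step 3: 1/[HI] = 1.464 + 216.2 = 217.7
Step 4: [HI] = 1/217.7 = 0.004594 M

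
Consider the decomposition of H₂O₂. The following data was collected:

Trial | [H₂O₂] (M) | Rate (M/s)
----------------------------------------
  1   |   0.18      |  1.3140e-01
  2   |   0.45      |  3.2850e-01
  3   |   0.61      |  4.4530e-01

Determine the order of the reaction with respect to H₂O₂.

first order (1)

Step 1: Compare trials to find order n where rate₂/rate₁ = ([H₂O₂]₂/[H₂O₂]₁)^n
Step 2: rate₂/rate₁ = 3.2850e-01/1.3140e-01 = 2.5
Step 3: [H₂O₂]₂/[H₂O₂]₁ = 0.45/0.18 = 2.5
Step 4: n = ln(2.5)/ln(2.5) = 1.00 ≈ 1
Step 5: The reaction is first order in H₂O₂.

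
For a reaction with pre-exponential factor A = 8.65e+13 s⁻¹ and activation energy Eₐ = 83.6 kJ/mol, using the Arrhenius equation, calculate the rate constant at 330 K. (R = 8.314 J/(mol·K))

5.06e+00 s⁻¹

Step 1: Use the Arrhenius equation: k = A × exp(-Eₐ/RT)
Step 2: Convert Eₐ to J/mol: 83.6 kJ/mol = 83600 J/mol
Step 3: Calculate the exponent: -Eₐ/(RT) = -83600/(8.314 × 330) = -30.47069
Step 4: k = 8.65e+13 × exp(-30.47069)
Step 5: k = 8.65e+13 × 5.84450e-14 = 5.0555e+00 s⁻¹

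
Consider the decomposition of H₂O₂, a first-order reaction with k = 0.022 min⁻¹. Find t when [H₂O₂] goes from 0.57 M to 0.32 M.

26.24 min

Step 1: For first-order: t = ln([H₂O₂]₀/[H₂O₂])/k
Step 2: t = ln(0.57/0.32)/0.022
Step 3: t = ln(1.781)/0.022
Step 4: t = 0.5773/0.022 = 26.24 min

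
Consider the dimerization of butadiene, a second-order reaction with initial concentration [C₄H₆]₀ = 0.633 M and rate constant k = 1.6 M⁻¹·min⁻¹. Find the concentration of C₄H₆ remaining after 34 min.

0.01786 M

Step 1: For a second-order reaction: 1/[C₄H₆] = 1/[C₄H₆]₀ + kt
Step 2: 1/[C₄H₆] = 1/0.633 + 1.6 × 34
Step 3: 1/[C₄H₆] = 1.58 + 54.4 = 55.98
Step 4: [C₄H₆] = 1/55.98 = 0.01786 M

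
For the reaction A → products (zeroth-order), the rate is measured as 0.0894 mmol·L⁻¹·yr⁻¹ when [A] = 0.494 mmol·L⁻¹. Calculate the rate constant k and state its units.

0.0894 mmol·L⁻¹·yr⁻¹

Step 1: For a zeroth-order reaction, rate = k (independent of concentration).
Step 2: k = rate = 0.0894 mmol·L⁻¹·yr⁻¹.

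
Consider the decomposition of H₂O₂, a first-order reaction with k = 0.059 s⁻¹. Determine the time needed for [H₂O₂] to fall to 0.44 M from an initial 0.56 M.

4.087 s

Step 1: For first-order: t = ln([H₂O₂]₀/[H₂O₂])/k
Step 2: t = ln(0.56/0.44)/0.059
Step 3: t = ln(1.273)/0.059
Step 4: t = 0.2412/0.059 = 4.087 s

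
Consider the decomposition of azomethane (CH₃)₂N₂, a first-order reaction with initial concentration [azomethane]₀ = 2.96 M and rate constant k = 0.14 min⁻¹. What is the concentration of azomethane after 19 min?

0.207 M

Step 1: For a first-order reaction: [azomethane] = [azomethane]₀ × e^(-kt)
Step 2: [azomethane] = 2.96 × e^(-0.14 × 19)
Step 3: [azomethane] = 2.96 × e^(-2.66)
Step 4: [azomethane] = 2.96 × 0.0699482 = 0.207 M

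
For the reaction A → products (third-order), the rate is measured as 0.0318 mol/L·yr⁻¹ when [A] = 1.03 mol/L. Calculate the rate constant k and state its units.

0.0291 (mol/L)⁻²·yr⁻¹

Step 1: rate = k[A]^3, so k = rate / [A]^3.
Step 2: k = 0.0318 / (1.03)^3 = 0.0318 / 1.093.
Step 3: k = 0.0291 (mol/L)⁻²·yr⁻¹.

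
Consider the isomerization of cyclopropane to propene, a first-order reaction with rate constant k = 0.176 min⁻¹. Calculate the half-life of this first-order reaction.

3.938 min

Step 1: For a first-order reaction, t₁/₂ = ln(2)/k
Step 2: t₁/₂ = ln(2)/0.176
Step 3: t₁/₂ = 0.6931/0.176 = 3.938 min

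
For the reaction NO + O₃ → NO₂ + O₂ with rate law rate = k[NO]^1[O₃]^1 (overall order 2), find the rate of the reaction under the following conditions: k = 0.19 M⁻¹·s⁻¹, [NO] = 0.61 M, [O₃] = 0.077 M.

0.008924 M/s

Step 1: The rate law is rate = k[NO]^1[O₃]^1, overall order = 1+1 = 2
Step 2: Substitute values: rate = 0.19 × (0.61)^1 × (0.077)^1
Step 3: rate = 0.19 × 0.61 × 0.077 = 0.0089243 M/s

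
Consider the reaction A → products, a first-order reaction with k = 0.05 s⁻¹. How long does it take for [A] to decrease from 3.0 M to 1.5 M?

13.86 s

Step 1: For first-order: t = ln([A]₀/[A])/k
Step 2: t = ln(3.0/1.5)/0.05
Step 3: t = ln(2)/0.05
Step 4: t = 0.6931/0.05 = 13.86 s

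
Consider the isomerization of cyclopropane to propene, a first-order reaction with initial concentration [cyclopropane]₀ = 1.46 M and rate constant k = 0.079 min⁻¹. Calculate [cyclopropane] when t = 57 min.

0.01617 M

Step 1: For a first-order reaction: [cyclopropane] = [cyclopropane]₀ × e^(-kt)
Step 2: [cyclopropane] = 1.46 × e^(-0.079 × 57)
Step 3: [cyclopropane] = 1.46 × e^(-4.503)
Step 4: [cyclopropane] = 1.46 × 0.0110757 = 0.01617 M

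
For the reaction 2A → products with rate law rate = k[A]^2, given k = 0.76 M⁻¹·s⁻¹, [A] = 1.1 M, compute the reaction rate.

0.9196 M/s

Step 1: Identify the rate law: rate = k[A]^2
Step 2: Substitute values: rate = 0.76 × (1.1)^2
Step 3: Calculate: rate = 0.76 × 1.21 = 0.9196 M/s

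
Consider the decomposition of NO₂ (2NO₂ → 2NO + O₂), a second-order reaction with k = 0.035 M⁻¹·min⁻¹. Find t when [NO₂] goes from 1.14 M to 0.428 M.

41.69 min

Step 1: For second-order: t = (1/[NO₂] - 1/[NO₂]₀)/k
Step 2: t = (1/0.428 - 1/1.14)/0.035
Step 3: t = (2.336 - 0.8772)/0.035
Step 4: t = 1.459/0.035 = 41.69 min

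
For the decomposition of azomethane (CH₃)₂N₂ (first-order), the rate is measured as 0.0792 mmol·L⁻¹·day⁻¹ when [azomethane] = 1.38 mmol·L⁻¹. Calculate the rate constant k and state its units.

0.05739 day⁻¹

Step 1: rate = k[azomethane]^1, so k = rate / [azomethane]^1.
Step 2: k = 0.0792 / (1.38)^1 = 0.0792 / 1.38.
Step 3: k = 0.05739 day⁻¹.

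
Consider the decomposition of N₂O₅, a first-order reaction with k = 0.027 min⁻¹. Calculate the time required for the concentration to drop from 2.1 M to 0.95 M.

29.38 min

Step 1: For first-order: t = ln([N₂O₅]₀/[N₂O₅])/k
Step 2: t = ln(2.1/0.95)/0.027
Step 3: t = ln(2.211)/0.027
Step 4: t = 0.7932/0.027 = 29.38 min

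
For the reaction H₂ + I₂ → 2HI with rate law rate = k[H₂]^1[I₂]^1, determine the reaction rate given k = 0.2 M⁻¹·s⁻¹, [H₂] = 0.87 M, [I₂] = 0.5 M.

0.087 M/s

Step 1: The rate law is rate = k[H₂]^1[I₂]^1
Step 2: Substitute: rate = 0.2 × (0.87)^1 × (0.5)^1
Step 3: rate = 0.2 × 0.87 × 0.5 = 0.087 M/s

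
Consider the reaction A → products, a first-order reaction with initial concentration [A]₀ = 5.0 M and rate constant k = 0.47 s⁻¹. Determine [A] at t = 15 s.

0.004337 M

Step 1: For a first-order reaction: [A] = [A]₀ × e^(-kt)
Step 2: [A] = 5.0 × e^(-0.47 × 15)
Step 3: [A] = 5.0 × e^(-7.05)
Step 4: [A] = 5.0 × 0.000867409 = 0.004337 M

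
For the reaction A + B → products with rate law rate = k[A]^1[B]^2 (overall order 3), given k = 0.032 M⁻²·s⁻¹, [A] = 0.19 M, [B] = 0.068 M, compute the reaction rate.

2.811e-05 M/s

Step 1: The rate law is rate = k[A]^1[B]^2, overall order = 1+2 = 3
Step 2: Substitute values: rate = 0.032 × (0.19)^1 × (0.068)^2
Step 3: rate = 0.032 × 0.19 × 0.004624 = 2.81139e-05 M/s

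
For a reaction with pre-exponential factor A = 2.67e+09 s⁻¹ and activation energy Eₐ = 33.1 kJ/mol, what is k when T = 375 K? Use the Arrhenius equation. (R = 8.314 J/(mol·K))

6.54e+04 s⁻¹

Step 1: Use the Arrhenius equation: k = A × exp(-Eₐ/RT)
Step 2: Convert Eₐ to J/mol: 33.1 kJ/mol = 33100 J/mol
Step 3: Calculate the exponent: -Eₐ/(RT) = -33100/(8.314 × 375) = -10.61663
Step 4: k = 2.67e+09 × exp(-10.61663)
Step 5: k = 2.67e+09 × 2.45051e-05 = 6.5429e+04 s⁻¹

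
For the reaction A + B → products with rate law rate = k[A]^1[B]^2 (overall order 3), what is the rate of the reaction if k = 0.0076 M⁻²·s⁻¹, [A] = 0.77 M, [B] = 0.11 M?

7.081e-05 M/s

Step 1: The rate law is rate = k[A]^1[B]^2, overall order = 1+2 = 3
Step 2: Substitute values: rate = 0.0076 × (0.77)^1 × (0.11)^2
Step 3: rate = 0.0076 × 0.77 × 0.0121 = 7.08092e-05 M/s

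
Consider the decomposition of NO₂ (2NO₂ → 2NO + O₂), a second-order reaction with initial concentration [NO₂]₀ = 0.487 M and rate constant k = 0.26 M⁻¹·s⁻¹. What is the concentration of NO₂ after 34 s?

0.0918 M

Step 1: For a second-order reaction: 1/[NO₂] = 1/[NO₂]₀ + kt
Step 2: 1/[NO₂] = 1/0.487 + 0.26 × 34
Step 3: 1/[NO₂] = 2.053 + 8.84 = 10.89
Step 4: [NO₂] = 1/10.89 = 0.0918 M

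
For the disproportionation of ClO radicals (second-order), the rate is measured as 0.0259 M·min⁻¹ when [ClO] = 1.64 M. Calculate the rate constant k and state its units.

0.00963 M⁻¹·min⁻¹

Step 1: rate = k[ClO]^2, so k = rate / [ClO]^2.
Step 2: k = 0.0259 / (1.64)^2 = 0.0259 / 2.69.
Step 3: k = 0.00963 M⁻¹·min⁻¹.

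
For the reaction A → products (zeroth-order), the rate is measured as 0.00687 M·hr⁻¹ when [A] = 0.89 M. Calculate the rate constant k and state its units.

0.00687 M·hr⁻¹

Step 1: For a zeroth-order reaction, rate = k (independent of concentration).
Step 2: k = rate = 0.00687 M·hr⁻¹.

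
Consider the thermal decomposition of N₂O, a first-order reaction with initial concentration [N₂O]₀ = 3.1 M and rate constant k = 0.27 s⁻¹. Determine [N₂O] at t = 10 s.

0.2083 M

Step 1: For a first-order reaction: [N₂O] = [N₂O]₀ × e^(-kt)
Step 2: [N₂O] = 3.1 × e^(-0.27 × 10)
Step 3: [N₂O] = 3.1 × e^(-2.7)
Step 4: [N₂O] = 3.1 × 0.0672055 = 0.2083 M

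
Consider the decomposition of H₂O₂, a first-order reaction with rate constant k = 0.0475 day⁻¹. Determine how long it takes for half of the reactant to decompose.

14.59 day

Step 1: For a first-order reaction, t₁/₂ = ln(2)/k
Step 2: t₁/₂ = ln(2)/0.0475
Step 3: t₁/₂ = 0.6931/0.0475 = 14.59 day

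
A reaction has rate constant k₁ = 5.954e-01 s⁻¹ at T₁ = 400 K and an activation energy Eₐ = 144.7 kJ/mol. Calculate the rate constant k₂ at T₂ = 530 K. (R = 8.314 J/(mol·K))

2.569e+04 s⁻¹

Step 1: Use the two-temperature Arrhenius form: ln(k₂/k₁) = -Eₐ/R × (1/T₂ - 1/T₁)
Step 2: Convert Eₐ to J/mol: 144.7 kJ/mol = 144700 J/mol
Step 3: 1/T₂ - 1/T₁ = 1/530 - 1/400 = -6.132075e-04 K⁻¹
Step 4: ln(k₂/k₁) = -144700/8.314 × -6.132075e-04 = 10.67250
Step 5: k₂ = k₁ × exp(10.67250) = 5.954e-01 × 4.31527e+04 = 2.569e+04 s⁻¹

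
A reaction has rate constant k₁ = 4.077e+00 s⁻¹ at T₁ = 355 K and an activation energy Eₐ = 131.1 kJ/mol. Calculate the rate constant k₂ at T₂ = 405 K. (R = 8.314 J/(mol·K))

9.815e+02 s⁻¹

Step 1: Use the two-temperature Arrhenius form: ln(k₂/k₁) = -Eₐ/R × (1/T₂ - 1/T₁)
Step 2: Convert Eₐ to J/mol: 131.1 kJ/mol = 131100 J/mol
Step 3: 1/T₂ - 1/T₁ = 1/405 - 1/355 = -3.477656e-04 K⁻¹
Step 4: ln(k₂/k₁) = -131100/8.314 × -3.477656e-04 = 5.48377
Step 5: k₂ = k₁ × exp(5.48377) = 4.077e+00 × 2.40753e+02 = 9.815e+02 s⁻¹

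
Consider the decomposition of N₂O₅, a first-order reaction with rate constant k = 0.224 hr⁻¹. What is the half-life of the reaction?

3.094 hr

Step 1: For a first-order reaction, t₁/₂ = ln(2)/k
Step 2: t₁/₂ = ln(2)/0.224
Step 3: t₁/₂ = 0.6931/0.224 = 3.094 hr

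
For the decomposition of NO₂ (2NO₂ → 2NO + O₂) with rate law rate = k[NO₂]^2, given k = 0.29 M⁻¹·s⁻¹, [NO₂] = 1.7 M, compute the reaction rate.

0.8381 M/s

Step 1: Identify the rate law: rate = k[NO₂]^2
Step 2: Substitute values: rate = 0.29 × (1.7)^2
Step 3: Calculate: rate = 0.29 × 2.89 = 0.8381 M/s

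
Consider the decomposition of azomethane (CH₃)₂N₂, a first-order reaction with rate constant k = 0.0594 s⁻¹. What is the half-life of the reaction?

11.67 s

Step 1: For a first-order reaction, t₁/₂ = ln(2)/k
Step 2: t₁/₂ = ln(2)/0.0594
Step 3: t₁/₂ = 0.6931/0.0594 = 11.67 s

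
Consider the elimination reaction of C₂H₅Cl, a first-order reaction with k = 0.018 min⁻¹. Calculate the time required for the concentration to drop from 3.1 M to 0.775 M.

77.02 min

Step 1: For first-order: t = ln([C₂H₅Cl]₀/[C₂H₅Cl])/k
Step 2: t = ln(3.1/0.775)/0.018
Step 3: t = ln(4)/0.018
Step 4: t = 1.386/0.018 = 77.02 min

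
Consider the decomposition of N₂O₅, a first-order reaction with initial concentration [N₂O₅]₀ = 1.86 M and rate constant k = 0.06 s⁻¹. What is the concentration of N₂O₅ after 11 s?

0.9613 M

Step 1: For a first-order reaction: [N₂O₅] = [N₂O₅]₀ × e^(-kt)
Step 2: [N₂O₅] = 1.86 × e^(-0.06 × 11)
Step 3: [N₂O₅] = 1.86 × e^(-0.66)
Step 4: [N₂O₅] = 1.86 × 0.516851 = 0.9613 M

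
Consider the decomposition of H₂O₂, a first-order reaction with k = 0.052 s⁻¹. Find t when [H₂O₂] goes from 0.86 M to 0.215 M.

26.66 s

Step 1: For first-order: t = ln([H₂O₂]₀/[H₂O₂])/k
Step 2: t = ln(0.86/0.215)/0.052
Step 3: t = ln(4)/0.052
Step 4: t = 1.386/0.052 = 26.66 s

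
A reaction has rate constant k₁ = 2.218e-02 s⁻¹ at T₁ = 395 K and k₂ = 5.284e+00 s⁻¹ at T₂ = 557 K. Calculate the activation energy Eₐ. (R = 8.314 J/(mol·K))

61.8 kJ/mol

Step 1: Use the two-temperature Arrhenius form: ln(k₂/k₁) = -Eₐ/R × (1/T₂ - 1/T₁)
Step 2: ln(k₂/k₁) = ln(5.284e+00/2.218e-02) = ln(238.233) = 5.47325
Step 3: 1/T₂ - 1/T₁ = 1/557 - 1/395 = -7.363134e-04 K⁻¹
Step 4: Eₐ = -R × ln(k₂/k₁) / (1/T₂ - 1/T₁) = -8.314 × 5.47325 / -7.363134e-04
Step 5: Eₐ = 6.1801e+04 J/mol = 61.8 kJ/mol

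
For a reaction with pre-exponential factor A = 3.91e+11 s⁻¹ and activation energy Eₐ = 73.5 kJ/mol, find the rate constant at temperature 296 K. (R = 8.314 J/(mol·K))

4.18e-02 s⁻¹

Step 1: Use the Arrhenius equation: k = A × exp(-Eₐ/RT)
Step 2: Convert Eₐ to J/mol: 73.5 kJ/mol = 73500 J/mol
Step 3: Calculate the exponent: -Eₐ/(RT) = -73500/(8.314 × 296) = -29.86659
Step 4: k = 3.91e+11 × exp(-29.86659)
Step 5: k = 3.91e+11 × 1.06931e-13 = 4.1810e-02 s⁻¹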